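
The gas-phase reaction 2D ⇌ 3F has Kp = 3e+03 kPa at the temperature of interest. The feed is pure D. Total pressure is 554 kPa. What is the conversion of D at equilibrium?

Basis: 1 mol D initially; let X = conversion of D. Extent ξ = 0.5X.
Species balance: n_D = 1 − X; n_F = 1.5X.
Total moles n_T = 1 + 0.5X.
y_i = n_i/n_T, p_i = y_i·P. Kp = p_F^3 / (p_D^2).
Equating to 3e+03 kPa and solving on 0 < X < 1: X = 0.645.

X = 0.645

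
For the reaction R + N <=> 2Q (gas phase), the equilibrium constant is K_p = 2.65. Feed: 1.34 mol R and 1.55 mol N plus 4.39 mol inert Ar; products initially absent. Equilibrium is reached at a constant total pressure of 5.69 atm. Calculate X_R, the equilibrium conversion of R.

Basis: 1.34 mol R initially; let X = conversion of R. Extent ξ = 1.34X.
Mole table: n_R = 1.34 − 1.34X; n_N = 1.55 − 1.34X; n_Q = 2.68X; n_I = 4.39 (inert).
n_T stays at 7.28 (no change in mole number).
Mole fractions y_i = n_i/n_T; K_p = p_Q^2 / (p_R p_N) with p_i = y_i·P.
Substituting and setting equal to 2.65 gives a polynomial in X; the root in (0,1) is X = 0.482.

X = 0.482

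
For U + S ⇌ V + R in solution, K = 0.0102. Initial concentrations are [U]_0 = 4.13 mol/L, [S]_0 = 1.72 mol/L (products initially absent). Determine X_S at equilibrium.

X = 0.141

Let X = conversion of S; extent ξ = 1.72·X mol/L.
Concentrations: [U] = 4.13 − 1.72X; [S] = 1.72 − 1.72X; [V] = 1.72X; [R] = 1.72X.
K = [V] [R] / ([U] [S]).
Setting equal to 0.0102 and solving for X on (0,1) gives X = 0.141.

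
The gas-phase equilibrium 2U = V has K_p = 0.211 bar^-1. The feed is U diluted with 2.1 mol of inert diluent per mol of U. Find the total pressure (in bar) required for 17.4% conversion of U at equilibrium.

P = 1.82 bar

Basis: 1 mol U initially; let X = conversion of U. Extent ξ = 0.5X.
Moles: n_U = 1 − X; n_V = 0.5X; n_I = 2.1 (inert).
n_T = Σnᵢ = 3.1 − 0.5X.
K_p = p_V / (p_U^2) with p_i = (n_i/n_T)·P.
At X = 0.174: the mole-fraction product g(X) = Π y_i^ν_i = 0.3842. Since K_p = g(X)·P^{-1}, P = (g/K_p)^(1/1) = (0.3842/0.211)^(1/1) = 1.82 bar.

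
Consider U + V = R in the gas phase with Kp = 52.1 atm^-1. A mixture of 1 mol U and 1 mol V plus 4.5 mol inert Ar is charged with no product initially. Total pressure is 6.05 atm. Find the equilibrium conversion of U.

Basis: 1 mol U initially; let X = conversion of U. Extent ξ = X.
Species balance: n_U = 1 − X; n_V = 1 − X; n_R = X; n_I = 4.5 (inert).
Summing: n_T = 6.5 − X.
With p_i = (n_i/n_T)P, Kp = p_R / (p_U p_V).
Equating to 52.1 atm^-1 and solving on 0 < X < 1: X = 0.875.

X = 0.875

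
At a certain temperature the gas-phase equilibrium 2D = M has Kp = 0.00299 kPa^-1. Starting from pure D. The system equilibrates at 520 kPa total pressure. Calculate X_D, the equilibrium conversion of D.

Take 1 mol D as basis and let X be its fractional conversion, so ξ = 0.5X.
At extent ξ: n_D = 1 − X; n_M = 0.5X.
Summing: n_T = 1 − 0.5X.
With p_i = (n_i/n_T)P, Kp = p_M / (p_D^2).
Equating to 0.00299 kPa^-1 and solving on 0 < X < 1: X = 0.628.

X = 0.628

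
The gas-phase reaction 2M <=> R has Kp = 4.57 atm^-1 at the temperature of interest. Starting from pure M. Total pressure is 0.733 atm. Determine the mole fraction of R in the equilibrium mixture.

Let X = conversion of M (basis 1 mol M); extent of reaction ξ = 0.5X.
Species balance: n_M = 1 − X; n_R = 0.5X.
Summing: n_T = 1 − 0.5X.
With p_i = (n_i/n_T)P, Kp = p_R / (p_M^2).
Equating to 4.57 atm^-1 and solving on 0 < X < 1: X = 0.736.
Then n_R = 0.368, n_T = 0.632, so y_R = 0.583.

y_R = 0.583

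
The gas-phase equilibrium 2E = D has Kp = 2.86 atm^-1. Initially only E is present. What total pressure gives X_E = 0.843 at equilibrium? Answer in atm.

P = 3.46 atm

Take 1 mol E as basis and let X be its fractional conversion, so ξ = 0.5X.
Mole table: n_E = 1 − X; n_D = 0.5X.
Total moles n_T = 1 − 0.5X.
Kp = p_D / (p_E^2) with p_i = (n_i/n_T)·P.
At X = 0.843: the mole-fraction product g(X) = Π y_i^ν_i = 9.892. Since Kp = g(X)·P^{-1}, P = (g/Kp)^(1/1) = (9.892/2.86)^(1/1) = 3.46 atm.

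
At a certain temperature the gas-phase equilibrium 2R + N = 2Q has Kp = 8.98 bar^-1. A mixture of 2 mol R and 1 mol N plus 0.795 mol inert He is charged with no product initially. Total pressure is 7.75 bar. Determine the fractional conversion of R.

Let X = conversion of R (basis 2 mol R); extent of reaction ξ = X.
At extent ξ: n_R = 2 − 2X; n_N = 1 − X; n_Q = 2X; n_I = 0.795 (inert).
Summing: n_T = 3.79 − X.
With p_i = (n_i/n_T)P, Kp = p_Q^2 / (p_R^2 p_N).
Equating to 8.98 bar^-1 and solving on 0 < X < 1: X = 0.717.

X = 0.717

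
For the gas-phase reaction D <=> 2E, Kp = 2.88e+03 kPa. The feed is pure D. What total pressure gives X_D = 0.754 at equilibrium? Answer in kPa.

Let X = conversion of D (basis 1 mol D); extent of reaction ξ = X.
At extent ξ: n_D = 1 − X; n_E = 2X.
Total moles n_T = 1 + X.
Kp = p_E^2 / (p_D) with p_i = (n_i/n_T)·P.
At X = 0.754: the mole-fraction product g(X) = Π y_i^ν_i = 5.27. Since Kp = g(X)·P^{1}, P = (Kp/g)^(1/1) = (2.88e+03/5.27)^(1/1) = 546 kPa.

P = 546 kPa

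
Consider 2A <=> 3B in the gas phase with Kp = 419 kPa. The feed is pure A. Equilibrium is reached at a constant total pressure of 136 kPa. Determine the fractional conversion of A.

X = 0.587

Take 1 mol A as basis and let X be its fractional conversion, so ξ = 0.5X.
Moles: n_A = 1 − X; n_B = 1.5X.
n_T = Σnᵢ = 1 + 0.5X.
With p_i = (n_i/n_T)P, Kp = p_B^3 / (p_A^2).
This yields a degree-3 equation in X; solving on (0,1), X = 0.587.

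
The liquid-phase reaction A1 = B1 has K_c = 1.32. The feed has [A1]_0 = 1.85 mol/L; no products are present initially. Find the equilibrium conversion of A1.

Let X = conversion of A1; extent ξ = 1.85·X mol/L.
Concentrations: [A1] = 1.85 − 1.85X; [B1] = 1.85X.
K_c = [B1] / ([A1]).
Setting equal to 1.32 and solving for X on (0,1) gives X = 0.569.

X = 0.569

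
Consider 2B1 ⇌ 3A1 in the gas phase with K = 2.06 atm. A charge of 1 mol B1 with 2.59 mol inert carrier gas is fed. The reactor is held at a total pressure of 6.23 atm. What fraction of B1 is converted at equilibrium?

X = 0.471

Basis: 1 mol B1 initially; let X = conversion of B1. Extent ξ = 0.5X.
At extent ξ: n_B1 = 1 − X; n_A1 = 1.5X; n_I = 2.59 (inert).
Summing: n_T = 3.59 + 0.5X.
y_i = n_i/n_T, p_i = y_i·P. K = p_A1^3 / (p_B1^2).
Substituting and setting equal to 2.06 atm gives a polynomial in X; the root in (0,1) is X = 0.471.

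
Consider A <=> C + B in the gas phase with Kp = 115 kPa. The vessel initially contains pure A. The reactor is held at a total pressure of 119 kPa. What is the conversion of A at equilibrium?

Let X = conversion of A (basis 1 mol A); extent of reaction ξ = X.
At extent ξ: n_A = 1 − X; n_C = X; n_B = X.
n_T = Σnᵢ = 1 + X.
Mole fractions y_i = n_i/n_T; Kp = p_C p_B / (p_A) with p_i = y_i·P.
This yields a degree-2 equation in X; solving on (0,1), X = 0.701.

X = 0.701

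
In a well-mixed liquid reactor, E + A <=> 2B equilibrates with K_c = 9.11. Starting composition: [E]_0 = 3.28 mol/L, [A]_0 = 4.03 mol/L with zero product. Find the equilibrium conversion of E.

Let X = conversion of E; extent ξ = 3.28·X mol/L.
Concentrations: [E] = 3.28 − 3.28X; [A] = 4.03 − 3.28X; [B] = 6.56X.
K_c = [B]^2 / ([E] [A]).
Solving K_c = 9.11 for X ∈ (0,1): X = 0.661.

X = 0.661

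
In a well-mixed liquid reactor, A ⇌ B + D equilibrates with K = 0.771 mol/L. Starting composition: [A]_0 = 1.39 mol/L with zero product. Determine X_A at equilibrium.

Let X = conversion of A; extent ξ = 1.39·X mol/L.
Concentrations: [A] = 1.39 − 1.39X; [B] = 1.39X; [D] = 1.39X.
K = [B] [D] / ([A]).
This equals 0.771 at X = 0.517 (the root in 0 < X < 1).

X = 0.517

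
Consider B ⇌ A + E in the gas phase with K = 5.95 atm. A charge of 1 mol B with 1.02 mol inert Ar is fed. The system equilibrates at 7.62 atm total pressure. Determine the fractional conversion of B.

X = 0.744

Take 1 mol B as basis and let X be its fractional conversion, so ξ = X.
Mole table: n_B = 1 − X; n_A = X; n_E = X; n_I = 1.02 (inert).
Summing: n_T = 2.02 + X.
Mole fractions y_i = n_i/n_T; K = p_A p_E / (p_B) with p_i = y_i·P.
Setting this equal to 5.95 atm and taking the physical root (0 < X < 1) gives X = 0.744.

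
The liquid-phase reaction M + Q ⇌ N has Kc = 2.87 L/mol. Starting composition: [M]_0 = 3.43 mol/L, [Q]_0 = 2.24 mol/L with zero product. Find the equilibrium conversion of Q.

Let X = conversion of Q; extent ξ = 2.24·X mol/L.
Concentrations: [M] = 3.43 − 2.24X; [Q] = 2.24 − 2.24X; [N] = 2.24X.
Kc = [N] / ([M] [Q]).
Equating to 2.87 L/mol: the physical root is X = 0.820.

X = 0.820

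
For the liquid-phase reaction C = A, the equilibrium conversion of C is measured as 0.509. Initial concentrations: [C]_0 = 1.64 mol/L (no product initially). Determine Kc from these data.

Kc = 1.04

Let X = conversion of C.
Concentrations: [C] = 1.64 − 1.64X; [A] = 1.64X.
At X = 0.509: [C] = 0.805, [A] = 0.835.
Kc = [A] / ([C]) = 1.04.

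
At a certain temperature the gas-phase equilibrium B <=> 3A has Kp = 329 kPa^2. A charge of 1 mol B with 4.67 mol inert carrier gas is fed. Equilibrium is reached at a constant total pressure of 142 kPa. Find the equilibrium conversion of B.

Take 1 mol B as basis and let X be its fractional conversion, so ξ = X.
Species balance: n_B = 1 − X; n_A = 3X; n_I = 4.67 (inert).
n_T = Σnᵢ = 5.67 + 2X.
y_i = n_i/n_T, p_i = y_i·P. Kp = p_A^3 / (p_B).
Substituting and setting equal to 329 kPa^2 gives a polynomial in X; the root in (0,1) is X = 0.258.

X = 0.258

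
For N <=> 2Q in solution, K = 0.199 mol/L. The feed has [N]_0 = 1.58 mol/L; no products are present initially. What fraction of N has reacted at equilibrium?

X = 0.162

Let X = conversion of N; extent ξ = 1.58·X mol/L.
Concentrations: [N] = 1.58 − 1.58X; [Q] = 3.16X.
K = [Q]^2 / ([N]).
Setting equal to 0.199 and solving for X on (0,1) gives X = 0.162.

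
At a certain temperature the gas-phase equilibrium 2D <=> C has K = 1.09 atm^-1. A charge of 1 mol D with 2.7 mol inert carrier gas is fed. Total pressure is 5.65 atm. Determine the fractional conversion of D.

Basis: 1 mol D initially; let X = conversion of D. Extent ξ = 0.5X.
Species balance: n_D = 1 − X; n_C = 0.5X; n_I = 2.7 (inert).
n_T = Σnᵢ = 3.7 − 0.5X.
With p_i = (n_i/n_T)P, K = p_C / (p_D^2).
Setting this equal to 1.09 atm^-1 and taking the physical root (0 < X < 1) gives X = 0.595.

X = 0.595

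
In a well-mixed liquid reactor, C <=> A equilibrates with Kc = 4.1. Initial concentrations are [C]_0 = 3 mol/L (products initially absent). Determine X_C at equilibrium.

X = 0.804

Let X = conversion of C; extent ξ = 3·X mol/L.
Concentrations: [C] = 3 − 3X; [A] = 3X.
Kc = [A] / ([C]).
Setting equal to 4.1 and solving for X on (0,1) gives X = 0.804.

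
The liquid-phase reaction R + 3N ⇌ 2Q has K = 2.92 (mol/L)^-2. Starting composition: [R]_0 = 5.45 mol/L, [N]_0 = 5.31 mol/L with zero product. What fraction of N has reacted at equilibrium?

Let X = conversion of N; extent ξ = 5.31X/3 mol/L.
Concentrations: [R] = 5.45 − 1.77X; [N] = 5.31 − 5.31X; [Q] = 3.54X.
K = [Q]^2 / ([R] [N]^3).
Setting equal to 2.92 and solving for X on (0,1) gives X = 0.830.

X = 0.830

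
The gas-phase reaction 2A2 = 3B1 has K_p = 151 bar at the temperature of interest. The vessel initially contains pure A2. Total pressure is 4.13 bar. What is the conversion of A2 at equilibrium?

Take 1 mol A2 as basis and let X be its fractional conversion, so ξ = 0.5X.
Moles: n_A2 = 1 − X; n_B1 = 1.5X.
n_T = Σnᵢ = 1 + 0.5X.
Mole fractions y_i = n_i/n_T; K_p = p_B1^3 / (p_A2^2) with p_i = y_i·P.
Setting this equal to 151 bar and taking the physical root (0 < X < 1) gives X = 0.812.

X = 0.812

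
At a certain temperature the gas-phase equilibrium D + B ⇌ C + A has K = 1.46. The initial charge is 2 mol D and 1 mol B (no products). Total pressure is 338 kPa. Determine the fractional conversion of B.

X = 0.721

Basis: 1 mol B initially; let X = conversion of B. Extent ξ = X.
Moles: n_D = 2 − X; n_B = 1 − X; n_C = X; n_A = X.
n_T stays at 3 (no change in mole number).
Mole fractions y_i = n_i/n_T; K = p_C p_A / (p_D p_B) with p_i = y_i·P.
Equating to 1.46 and solving on 0 < X < 1: X = 0.721.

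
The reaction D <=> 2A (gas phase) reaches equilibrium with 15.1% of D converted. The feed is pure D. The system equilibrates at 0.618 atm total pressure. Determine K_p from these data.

Basis: 1 mol D initially; let X = conversion of D. Extent ξ = X.
Species balance: n_D = 1 − X; n_A = 2X.
Summing: n_T = 1 + X.
At X = 0.151: n_D = 0.849, n_A = 0.302, n_T = 1.15.
p_i = (n_i/n_T)·P. K_p = p_A^2 / (p_D) = 0.0577 atm.

K_p = 0.0577 atm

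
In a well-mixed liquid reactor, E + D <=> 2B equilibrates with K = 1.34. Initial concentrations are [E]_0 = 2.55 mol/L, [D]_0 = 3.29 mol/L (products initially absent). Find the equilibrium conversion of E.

X = 0.414

Let X = conversion of E; extent ξ = 2.55·X mol/L.
Concentrations: [E] = 2.55 − 2.55X; [D] = 3.29 − 2.55X; [B] = 5.1X.
K = [B]^2 / ([E] [D]).
Solving K = 1.34 for X ∈ (0,1): X = 0.414.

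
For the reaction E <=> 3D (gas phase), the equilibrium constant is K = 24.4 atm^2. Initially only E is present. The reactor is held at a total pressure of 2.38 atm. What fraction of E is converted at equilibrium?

Take 1 mol E as basis and let X be its fractional conversion, so ξ = X.
At extent ξ: n_E = 1 − X; n_D = 3X.
n_T = Σnᵢ = 1 + 2X.
Mole fractions y_i = n_i/n_T; K = p_D^3 / (p_E) with p_i = y_i·P.
Substituting and setting equal to 24.4 atm^2 gives a polynomial in X; the root in (0,1) is X = 0.663.

X = 0.663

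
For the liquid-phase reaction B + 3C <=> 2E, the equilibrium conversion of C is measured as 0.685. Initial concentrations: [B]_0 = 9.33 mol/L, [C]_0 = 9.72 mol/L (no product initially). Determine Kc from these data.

Let X = conversion of C.
Concentrations: [B] = 9.33 − 3.24X; [C] = 9.72 − 9.72X; [E] = 6.48X.
At X = 0.685: [B] = 7.11, [C] = 3.06, [E] = 4.44.
Kc = [E]^2 / ([B] [C]^3) = 0.0965 (mol/L)^-2.

Kc = 0.0965 (mol/L)^-2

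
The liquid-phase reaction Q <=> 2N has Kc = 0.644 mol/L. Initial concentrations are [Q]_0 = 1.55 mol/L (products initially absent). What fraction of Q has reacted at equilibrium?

Let X = conversion of Q; extent ξ = 1.55·X mol/L.
Concentrations: [Q] = 1.55 − 1.55X; [N] = 3.1X.
Kc = [N]^2 / ([Q]).
Setting equal to 0.644 and solving for X on (0,1) gives X = 0.275.

X = 0.275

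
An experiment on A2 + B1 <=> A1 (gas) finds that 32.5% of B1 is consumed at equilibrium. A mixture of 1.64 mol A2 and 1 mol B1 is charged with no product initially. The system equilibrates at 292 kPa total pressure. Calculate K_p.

K_p = 0.0029 kPa^-1

Basis: 1 mol B1 initially; let X = conversion of B1. Extent ξ = X.
At extent ξ: n_A2 = 1.64 − X; n_B1 = 1 − X; n_A1 = X.
Total moles n_T = 2.64 − X.
At X = 0.325: n_A2 = 1.31, n_B1 = 0.675, n_A1 = 0.325, n_T = 2.31.
p_i = (n_i/n_T)·P. K_p = p_A1 / (p_A2 p_B1) = 0.0029 kPa^-1.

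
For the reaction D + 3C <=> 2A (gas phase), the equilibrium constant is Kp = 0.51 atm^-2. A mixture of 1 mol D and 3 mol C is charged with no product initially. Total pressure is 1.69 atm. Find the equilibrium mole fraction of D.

Let X = conversion of D (basis 1 mol D); extent of reaction ξ = X.
Mole table: n_D = 1 − X; n_C = 3 − 3X; n_A = 2X.
Total moles n_T = 4 − 2X.
y_i = n_i/n_T, p_i = y_i·P. Kp = p_A^2 / (p_D p_C^3).
Equating to 0.51 atm^-2 and solving on 0 < X < 1: X = 0.376.
Then n_D = 0.624, n_T = 3.25, so y_D = 0.192.

y_D = 0.192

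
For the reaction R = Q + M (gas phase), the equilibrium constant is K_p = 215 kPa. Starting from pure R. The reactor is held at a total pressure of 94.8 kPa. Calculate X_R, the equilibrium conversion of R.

Basis: 1 mol R initially; let X = conversion of R. Extent ξ = X.
At extent ξ: n_R = 1 − X; n_Q = X; n_M = X.
Summing: n_T = 1 + X.
y_i = n_i/n_T, p_i = y_i·P. K_p = p_Q p_M / (p_R).
Substituting and setting equal to 215 kPa gives a polynomial in X; the root in (0,1) is X = 0.833.

X = 0.833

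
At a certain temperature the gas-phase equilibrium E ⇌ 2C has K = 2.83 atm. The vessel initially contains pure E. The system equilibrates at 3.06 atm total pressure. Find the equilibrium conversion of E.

X = 0.433

Basis: 1 mol E initially; let X = conversion of E. Extent ξ = X.
At extent ξ: n_E = 1 − X; n_C = 2X.
n_T = Σnᵢ = 1 + X.
With p_i = (n_i/n_T)P, K = p_C^2 / (p_E).
Equating to 2.83 atm and solving on 0 < X < 1: X = 0.433.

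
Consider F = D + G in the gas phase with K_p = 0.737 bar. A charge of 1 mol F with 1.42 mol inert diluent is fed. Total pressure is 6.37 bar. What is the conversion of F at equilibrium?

X = 0.433

Let X = conversion of F (basis 1 mol F); extent of reaction ξ = X.
At extent ξ: n_F = 1 − X; n_D = X; n_G = X; n_I = 1.42 (inert).
Summing: n_T = 2.42 + X.
With p_i = (n_i/n_T)P, K_p = p_D p_G / (p_F).
Setting this equal to 0.737 bar and taking the physical root (0 < X < 1) gives X = 0.433.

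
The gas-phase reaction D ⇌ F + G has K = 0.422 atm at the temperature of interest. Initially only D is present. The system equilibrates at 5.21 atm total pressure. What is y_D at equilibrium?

y_D = 0.570

Let X = conversion of D (basis 1 mol D); extent of reaction ξ = X.
At extent ξ: n_D = 1 − X; n_F = X; n_G = X.
Total moles n_T = 1 + X.
y_i = n_i/n_T, p_i = y_i·P. K = p_F p_G / (p_D).
Substituting and setting equal to 0.422 atm gives a polynomial in X; the root in (0,1) is X = 0.274.
Then n_D = 0.726, n_T = 1.27, so y_D = 0.570.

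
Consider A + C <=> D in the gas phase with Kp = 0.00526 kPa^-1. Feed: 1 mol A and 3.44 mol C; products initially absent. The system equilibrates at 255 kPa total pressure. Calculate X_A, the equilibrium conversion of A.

X = 0.500

Let X = conversion of A (basis 1 mol A); extent of reaction ξ = X.
Moles: n_A = 1 − X; n_C = 3.44 − X; n_D = X.
n_T = Σnᵢ = 4.44 − X.
With p_i = (n_i/n_T)P, Kp = p_D / (p_A p_C).
Substituting and setting equal to 0.00526 kPa^-1 gives a polynomial in X; the root in (0,1) is X = 0.500.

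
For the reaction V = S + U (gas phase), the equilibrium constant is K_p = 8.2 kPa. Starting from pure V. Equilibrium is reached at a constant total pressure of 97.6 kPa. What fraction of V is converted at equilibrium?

X = 0.278

Take 1 mol V as basis and let X be its fractional conversion, so ξ = X.
Species balance: n_V = 1 − X; n_S = X; n_U = X.
n_T = Σnᵢ = 1 + X.
With p_i = (n_i/n_T)P, K_p = p_S p_U / (p_V).
Equating to 8.2 kPa and solving on 0 < X < 1: X = 0.278.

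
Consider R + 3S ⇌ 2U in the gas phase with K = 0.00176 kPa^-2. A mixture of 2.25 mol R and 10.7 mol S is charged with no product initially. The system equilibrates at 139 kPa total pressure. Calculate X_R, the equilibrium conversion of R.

Take 2.25 mol R as basis and let X be its fractional conversion, so ξ = 2.25X.
Mole table: n_R = 2.25 − 2.25X; n_S = 10.7 − 6.75X; n_U = 4.5X.
n_T = Σnᵢ = 12.9 − 4.5X.
With p_i = (n_i/n_T)P, K = p_U^2 / (p_R p_S^3).
Substituting and setting equal to 0.00176 kPa^-2 gives a polynomial in X; the root in (0,1) is X = 0.861.

X = 0.861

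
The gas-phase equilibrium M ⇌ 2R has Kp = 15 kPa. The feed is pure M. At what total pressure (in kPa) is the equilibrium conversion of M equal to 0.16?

Basis: 1 mol M initially; let X = conversion of M. Extent ξ = X.
Moles: n_M = 1 − X; n_R = 2X.
Total moles n_T = 1 + X.
Kp = p_R^2 / (p_M) with p_i = (n_i/n_T)·P.
At X = 0.16: the mole-fraction product g(X) = Π y_i^ν_i = 0.1051. Since Kp = g(X)·P^{1}, P = (Kp/g)^(1/1) = (15/0.1051)^(1/1) = 143 kPa.

P = 143 kPa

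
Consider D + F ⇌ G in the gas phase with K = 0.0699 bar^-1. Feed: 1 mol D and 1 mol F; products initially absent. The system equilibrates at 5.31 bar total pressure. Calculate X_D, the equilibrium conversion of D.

Take 1 mol D as basis and let X be its fractional conversion, so ξ = X.
Moles: n_D = 1 − X; n_F = 1 − X; n_G = X.
Total moles n_T = 2 − X.
y_i = n_i/n_T, p_i = y_i·P. K = p_G / (p_D p_F).
Setting this equal to 0.0699 bar^-1 and taking the physical root (0 < X < 1) gives X = 0.146.

X = 0.146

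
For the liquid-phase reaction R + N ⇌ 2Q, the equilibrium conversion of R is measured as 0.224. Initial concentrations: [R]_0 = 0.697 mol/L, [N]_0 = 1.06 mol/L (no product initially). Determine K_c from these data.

K_c = 0.199

Let X = conversion of R.
Concentrations: [R] = 0.697 − 0.697X; [N] = 1.06 − 0.697X; [Q] = 1.39X.
At X = 0.224: [R] = 0.541, [N] = 0.904, [Q] = 0.312.
K_c = [Q]^2 / ([R] [N]) = 0.199.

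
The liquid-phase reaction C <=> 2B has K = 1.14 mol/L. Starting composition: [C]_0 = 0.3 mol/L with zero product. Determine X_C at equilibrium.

X = 0.609

Let X = conversion of C; extent ξ = 0.3·X mol/L.
Concentrations: [C] = 0.3 − 0.3X; [B] = 0.6X.
K = [B]^2 / ([C]).
Equating to 1.14 mol/L: the physical root is X = 0.609.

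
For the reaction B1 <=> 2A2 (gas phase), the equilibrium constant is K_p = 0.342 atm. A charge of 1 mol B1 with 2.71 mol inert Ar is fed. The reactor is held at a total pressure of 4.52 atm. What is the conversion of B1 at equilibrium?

X = 0.238

Let X = conversion of B1 (basis 1 mol B1); extent of reaction ξ = X.
Species balance: n_B1 = 1 − X; n_A2 = 2X; n_I = 2.71 (inert).
Summing: n_T = 3.71 + X.
y_i = n_i/n_T, p_i = y_i·P. K_p = p_A2^2 / (p_B1).
Substituting and setting equal to 0.342 atm gives a polynomial in X; the root in (0,1) is X = 0.238.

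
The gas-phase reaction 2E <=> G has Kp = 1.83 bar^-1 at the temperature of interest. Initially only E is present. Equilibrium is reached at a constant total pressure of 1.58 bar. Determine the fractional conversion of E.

X = 0.718

Take 1 mol E as basis and let X be its fractional conversion, so ξ = 0.5X.
At extent ξ: n_E = 1 − X; n_G = 0.5X.
n_T = Σnᵢ = 1 − 0.5X.
Mole fractions y_i = n_i/n_T; Kp = p_G / (p_E^2) with p_i = y_i·P.
Equating to 1.83 bar^-1 and solving on 0 < X < 1: X = 0.718.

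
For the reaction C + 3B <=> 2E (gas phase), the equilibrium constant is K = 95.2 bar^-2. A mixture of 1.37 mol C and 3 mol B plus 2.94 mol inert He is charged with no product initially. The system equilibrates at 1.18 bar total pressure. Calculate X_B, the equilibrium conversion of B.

X = 0.696

Let X = conversion of B (basis 3 mol B); extent of reaction ξ = X.
At extent ξ: n_C = 1.37 − X; n_B = 3 − 3X; n_E = 2X; n_I = 2.94 (inert).
Summing: n_T = 7.31 − 2X.
y_i = n_i/n_T, p_i = y_i·P. K = p_E^2 / (p_C p_B^3).
Substituting and setting equal to 95.2 bar^-2 gives a polynomial in X; the root in (0,1) is X = 0.696.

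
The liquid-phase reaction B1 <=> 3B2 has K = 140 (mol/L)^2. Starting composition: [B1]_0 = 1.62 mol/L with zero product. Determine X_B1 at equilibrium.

X = 0.769

Let X = conversion of B1; extent ξ = 1.62·X mol/L.
Concentrations: [B1] = 1.62 − 1.62X; [B2] = 4.86X.
K = [B2]^3 / ([B1]).
This equals 140 at X = 0.769 (the root in 0 < X < 1).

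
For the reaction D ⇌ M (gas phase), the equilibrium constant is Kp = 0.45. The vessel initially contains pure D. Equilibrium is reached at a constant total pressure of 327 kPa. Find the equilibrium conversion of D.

X = 0.310

Let X = conversion of D (basis 1 mol D); extent of reaction ξ = X.
Species balance: n_D = 1 − X; n_M = X.
n_T stays at 1 (no change in mole number).
With p_i = (n_i/n_T)P, Kp = p_M / (p_D).
Substituting and setting equal to 0.45 gives a polynomial in X; the root in (0,1) is X = 0.310.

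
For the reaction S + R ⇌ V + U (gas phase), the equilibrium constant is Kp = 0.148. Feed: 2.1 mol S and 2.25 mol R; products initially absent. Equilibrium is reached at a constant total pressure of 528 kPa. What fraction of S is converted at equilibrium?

X = 0.288

Basis: 2.1 mol S initially; let X = conversion of S. Extent ξ = 2.1X.
Mole table: n_S = 2.1 − 2.1X; n_R = 2.25 − 2.1X; n_V = 2.1X; n_U = 2.1X.
n_T stays at 4.35 (no change in mole number).
Mole fractions y_i = n_i/n_T; Kp = p_V p_U / (p_S p_R) with p_i = y_i·P.
Substituting and setting equal to 0.148 gives a polynomial in X; the root in (0,1) is X = 0.288.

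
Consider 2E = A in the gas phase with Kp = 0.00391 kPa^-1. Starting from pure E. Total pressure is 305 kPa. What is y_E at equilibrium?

Let X = conversion of E (basis 1 mol E); extent of reaction ξ = 0.5X.
At extent ξ: n_E = 1 − X; n_A = 0.5X.
n_T = Σnᵢ = 1 − 0.5X.
y_i = n_i/n_T, p_i = y_i·P. Kp = p_A / (p_E^2).
Substituting and setting equal to 0.00391 kPa^-1 gives a polynomial in X; the root in (0,1) is X = 0.584.
Then n_E = 0.416, n_T = 0.708, so y_E = 0.588.

y_E = 0.588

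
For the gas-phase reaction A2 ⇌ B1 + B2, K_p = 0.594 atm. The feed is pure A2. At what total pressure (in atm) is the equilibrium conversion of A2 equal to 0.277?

Basis: 1 mol A2 initially; let X = conversion of A2. Extent ξ = X.
Moles: n_A2 = 1 − X; n_B1 = X; n_B2 = X.
n_T = Σnᵢ = 1 + X.
K_p = p_B1 p_B2 / (p_A2) with p_i = (n_i/n_T)·P.
At X = 0.277: the mole-fraction product g(X) = Π y_i^ν_i = 0.08311. Since K_p = g(X)·P^{1}, P = (K_p/g)^(1/1) = (0.594/0.08311)^(1/1) = 7.15 atm.

P = 7.15 atm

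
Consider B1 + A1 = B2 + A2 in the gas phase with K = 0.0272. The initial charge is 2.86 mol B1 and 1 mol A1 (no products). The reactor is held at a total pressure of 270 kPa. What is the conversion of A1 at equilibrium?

Let X = conversion of A1 (basis 1 mol A1); extent of reaction ξ = X.
At extent ξ: n_B1 = 2.86 − X; n_A1 = 1 − X; n_B2 = X; n_A2 = X.
n_T stays at 3.86 (no change in mole number).
y_i = n_i/n_T, p_i = y_i·P. K = p_B2 p_A2 / (p_B1 p_A1).
Equating to 0.0272 and solving on 0 < X < 1: X = 0.234.

X = 0.234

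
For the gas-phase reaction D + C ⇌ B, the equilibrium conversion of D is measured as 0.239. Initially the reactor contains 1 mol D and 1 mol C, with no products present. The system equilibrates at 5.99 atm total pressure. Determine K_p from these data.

Let X = conversion of D (basis 1 mol D); extent of reaction ξ = X.
Mole table: n_D = 1 − X; n_C = 1 − X; n_B = X.
n_T = Σnᵢ = 2 − X.
At X = 0.239: n_D = 0.761, n_C = 0.761, n_B = 0.239, n_T = 1.76.
p_i = (n_i/n_T)·P. K_p = p_B / (p_D p_C) = 0.121 atm^-1.

K_p = 0.121 atm^-1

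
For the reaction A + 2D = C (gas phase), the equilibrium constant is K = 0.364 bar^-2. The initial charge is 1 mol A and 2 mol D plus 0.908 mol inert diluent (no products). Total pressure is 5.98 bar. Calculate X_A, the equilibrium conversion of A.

Take 1 mol A as basis and let X be its fractional conversion, so ξ = X.
Species balance: n_A = 1 − X; n_D = 2 − 2X; n_C = X; n_I = 0.908 (inert).
Summing: n_T = 3.91 − 2X.
With p_i = (n_i/n_T)P, K = p_C / (p_A p_D^2).
Substituting and setting equal to 0.364 bar^-2 gives a polynomial in X; the root in (0,1) is X = 0.563.

X = 0.563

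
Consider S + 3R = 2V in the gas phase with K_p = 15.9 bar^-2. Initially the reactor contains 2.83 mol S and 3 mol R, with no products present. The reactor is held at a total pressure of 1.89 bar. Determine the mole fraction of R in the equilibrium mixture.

y_R = 0.166

Let X = conversion of R (basis 3 mol R); extent of reaction ξ = X.
At extent ξ: n_S = 2.83 − X; n_R = 3 − 3X; n_V = 2X.
n_T = Σnᵢ = 5.83 − 2X.
Mole fractions y_i = n_i/n_T; K_p = p_V^2 / (p_S p_R^3) with p_i = y_i·P.
Equating to 15.9 bar^-2 and solving on 0 < X < 1: X = 0.762.
Then n_R = 0.715, n_T = 4.31, so y_R = 0.166.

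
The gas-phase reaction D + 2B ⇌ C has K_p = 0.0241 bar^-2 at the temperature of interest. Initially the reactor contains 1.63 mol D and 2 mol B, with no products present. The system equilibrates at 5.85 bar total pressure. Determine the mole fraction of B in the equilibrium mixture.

y_B = 0.477

Take 2 mol B as basis and let X be its fractional conversion, so ξ = X.
Moles: n_D = 1.63 − X; n_B = 2 − 2X; n_C = X.
Total moles n_T = 3.63 − 2X.
y_i = n_i/n_T, p_i = y_i·P. K_p = p_C / (p_D p_B^2).
Substituting and setting equal to 0.0241 bar^-2 gives a polynomial in X; the root in (0,1) is X = 0.257.
Then n_B = 1.49, n_T = 3.12, so y_B = 0.477.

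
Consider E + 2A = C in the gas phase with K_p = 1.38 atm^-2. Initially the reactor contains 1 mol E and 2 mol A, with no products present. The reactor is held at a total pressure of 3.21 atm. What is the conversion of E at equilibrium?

X = 0.682

Let X = conversion of E (basis 1 mol E); extent of reaction ξ = X.
Moles: n_E = 1 − X; n_A = 2 − 2X; n_C = X.
n_T = Σnᵢ = 3 − 2X.
y_i = n_i/n_T, p_i = y_i·P. K_p = p_C / (p_E p_A^2).
Equating to 1.38 atm^-2 and solving on 0 < X < 1: X = 0.682.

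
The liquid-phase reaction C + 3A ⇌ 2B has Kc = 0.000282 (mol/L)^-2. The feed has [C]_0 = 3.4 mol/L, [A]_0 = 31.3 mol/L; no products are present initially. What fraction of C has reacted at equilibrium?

Let X = conversion of C; extent ξ = 3.4·X mol/L.
Concentrations: [C] = 3.4 − 3.4X; [A] = 31.3 − 10.2X; [B] = 6.8X.
Kc = [B]^2 / ([C] [A]^3).
Equating to 0.000282 (mol/L)^-2: the physical root is X = 0.460.

X = 0.460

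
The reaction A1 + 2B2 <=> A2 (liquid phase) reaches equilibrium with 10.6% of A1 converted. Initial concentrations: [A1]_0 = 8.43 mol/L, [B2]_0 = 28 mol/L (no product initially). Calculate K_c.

Let X = conversion of A1.
Concentrations: [A1] = 8.43 − 8.43X; [B2] = 28 − 16.9X; [A2] = 8.43X.
At X = 0.106: [A1] = 7.54, [B2] = 26.2, [A2] = 0.894.
K_c = [A2] / ([A1] [B2]^2) = 0.000173 (mol/L)^-2.

K_c = 0.000173 (mol/L)^-2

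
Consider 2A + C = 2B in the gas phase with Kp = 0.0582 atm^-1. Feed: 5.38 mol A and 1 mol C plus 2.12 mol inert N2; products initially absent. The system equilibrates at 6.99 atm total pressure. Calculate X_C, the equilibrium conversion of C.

Take 1 mol C as basis and let X be its fractional conversion, so ξ = X.
Mole table: n_A = 5.38 − 2X; n_C = 1 − X; n_B = 2X; n_I = 2.12 (inert).
Total moles n_T = 8.5 − X.
y_i = n_i/n_T, p_i = y_i·P. Kp = p_B^2 / (p_A^2 p_C).
This yields a degree-3 equation in X; solving on (0,1), X = 0.398.

X = 0.398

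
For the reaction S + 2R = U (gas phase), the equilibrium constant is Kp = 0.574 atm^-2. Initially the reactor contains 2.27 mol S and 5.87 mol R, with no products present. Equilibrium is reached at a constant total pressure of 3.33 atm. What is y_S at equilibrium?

Let X = conversion of S (basis 2.27 mol S); extent of reaction ξ = 2.27X.
Moles: n_S = 2.27 − 2.27X; n_R = 5.87 − 4.54X; n_U = 2.27X.
Total moles n_T = 8.14 − 4.54X.
With p_i = (n_i/n_T)P, Kp = p_U / (p_S p_R^2).
Equating to 0.574 atm^-2 and solving on 0 < X < 1: X = 0.664.
Then n_S = 0.763, n_T = 5.13, so y_S = 0.149.

y_S = 0.149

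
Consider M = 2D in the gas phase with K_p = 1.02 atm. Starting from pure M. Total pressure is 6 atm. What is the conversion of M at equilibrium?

X = 0.202

Take 1 mol M as basis and let X be its fractional conversion, so ξ = X.
At extent ξ: n_M = 1 − X; n_D = 2X.
Total moles n_T = 1 + X.
Mole fractions y_i = n_i/n_T; K_p = p_D^2 / (p_M) with p_i = y_i·P.
This yields a degree-2 equation in X; solving on (0,1), X = 0.202.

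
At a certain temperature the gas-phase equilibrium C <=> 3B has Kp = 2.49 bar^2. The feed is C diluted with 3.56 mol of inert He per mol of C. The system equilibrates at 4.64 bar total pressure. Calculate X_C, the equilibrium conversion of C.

X = 0.417

Take 1 mol C as basis and let X be its fractional conversion, so ξ = X.
At extent ξ: n_C = 1 − X; n_B = 3X; n_I = 3.56 (inert).
Total moles n_T = 4.56 + 2X.
y_i = n_i/n_T, p_i = y_i·P. Kp = p_B^3 / (p_C).
This yields a degree-3 equation in X; solving on (0,1), X = 0.417.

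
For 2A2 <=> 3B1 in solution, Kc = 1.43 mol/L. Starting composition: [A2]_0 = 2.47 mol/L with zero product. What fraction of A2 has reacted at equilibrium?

X = 0.397

Let X = conversion of A2; extent ξ = 2.47X/2 mol/L.
Concentrations: [A2] = 2.47 − 2.47X; [B1] = 3.71X.
Kc = [B1]^3 / ([A2]^2).
Solving Kc = 1.43 for X ∈ (0,1): X = 0.397.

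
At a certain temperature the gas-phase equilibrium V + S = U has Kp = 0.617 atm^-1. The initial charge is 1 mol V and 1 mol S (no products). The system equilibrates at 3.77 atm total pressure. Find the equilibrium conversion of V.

X = 0.452

Take 1 mol V as basis and let X be its fractional conversion, so ξ = X.
Mole table: n_V = 1 − X; n_S = 1 − X; n_U = X.
Summing: n_T = 2 − X.
Mole fractions y_i = n_i/n_T; Kp = p_U / (p_V p_S) with p_i = y_i·P.
Substituting and setting equal to 0.617 atm^-1 gives a polynomial in X; the root in (0,1) is X = 0.452.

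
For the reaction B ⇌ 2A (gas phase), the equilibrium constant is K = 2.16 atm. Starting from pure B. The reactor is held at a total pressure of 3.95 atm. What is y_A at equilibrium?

Basis: 1 mol B initially; let X = conversion of B. Extent ξ = X.
Species balance: n_B = 1 − X; n_A = 2X.
n_T = Σnᵢ = 1 + X.
y_i = n_i/n_T, p_i = y_i·P. K = p_A^2 / (p_B).
Setting this equal to 2.16 atm and taking the physical root (0 < X < 1) gives X = 0.347.
Then n_A = 0.694, n_T = 1.35, so y_A = 0.515.

y_A = 0.515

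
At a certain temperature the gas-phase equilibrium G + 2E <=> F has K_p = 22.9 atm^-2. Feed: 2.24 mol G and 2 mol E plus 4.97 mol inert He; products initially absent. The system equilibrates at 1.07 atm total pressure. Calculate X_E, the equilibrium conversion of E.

X = 0.549

Let X = conversion of E (basis 2 mol E); extent of reaction ξ = X.
Moles: n_G = 2.24 − X; n_E = 2 − 2X; n_F = X; n_I = 4.97 (inert).
n_T = Σnᵢ = 9.21 − 2X.
y_i = n_i/n_T, p_i = y_i·P. K_p = p_F / (p_G p_E^2).
Setting this equal to 22.9 atm^-2 and taking the physical root (0 < X < 1) gives X = 0.549.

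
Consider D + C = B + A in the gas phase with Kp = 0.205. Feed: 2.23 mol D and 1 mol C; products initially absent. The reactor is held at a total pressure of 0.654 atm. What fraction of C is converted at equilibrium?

Take 1 mol C as basis and let X be its fractional conversion, so ξ = X.
Species balance: n_D = 2.23 − X; n_C = 1 − X; n_B = X; n_A = X.
n_T stays at 3.23 (no change in mole number).
With p_i = (n_i/n_T)P, Kp = p_B p_A / (p_D p_C).
Substituting and setting equal to 0.205 gives a polynomial in X; the root in (0,1) is X = 0.449.

X = 0.449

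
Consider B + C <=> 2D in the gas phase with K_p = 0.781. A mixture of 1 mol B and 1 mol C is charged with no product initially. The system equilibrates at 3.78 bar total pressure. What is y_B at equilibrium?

Let X = conversion of B (basis 1 mol B); extent of reaction ξ = X.
At extent ξ: n_B = 1 − X; n_C = 1 − X; n_D = 2X.
Total moles n_T = 2 (Δν = 0, constant).
y_i = n_i/n_T, p_i = y_i·P. K_p = p_D^2 / (p_B p_C).
This yields a degree-2 equation in X; solving on (0,1), X = 0.306.
Then n_B = 0.694, n_T = 2, so y_B = 0.347.

y_B = 0.347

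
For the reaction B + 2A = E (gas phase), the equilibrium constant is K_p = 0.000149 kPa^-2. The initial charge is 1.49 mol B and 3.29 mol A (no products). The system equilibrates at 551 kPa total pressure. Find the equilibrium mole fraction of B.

Basis: 1.49 mol B initially; let X = conversion of B. Extent ξ = 1.49X.
Species balance: n_B = 1.49 − 1.49X; n_A = 3.29 − 2.98X; n_E = 1.49X.
Summing: n_T = 4.78 − 2.98X.
Mole fractions y_i = n_i/n_T; K_p = p_E / (p_B p_A^2) with p_i = y_i·P.
Substituting and setting equal to 0.000149 kPa^-2 gives a polynomial in X; the root in (0,1) is X = 0.842.
Then n_B = 0.235, n_T = 2.27, so y_B = 0.104.

y_B = 0.104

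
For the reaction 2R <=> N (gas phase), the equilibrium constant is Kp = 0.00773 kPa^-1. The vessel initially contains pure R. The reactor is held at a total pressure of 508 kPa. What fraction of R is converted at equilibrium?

X = 0.755

Let X = conversion of R (basis 1 mol R); extent of reaction ξ = 0.5X.
Mole table: n_R = 1 − X; n_N = 0.5X.
Summing: n_T = 1 − 0.5X.
y_i = n_i/n_T, p_i = y_i·P. Kp = p_N / (p_R^2).
Substituting and setting equal to 0.00773 kPa^-1 gives a polynomial in X; the root in (0,1) is X = 0.755.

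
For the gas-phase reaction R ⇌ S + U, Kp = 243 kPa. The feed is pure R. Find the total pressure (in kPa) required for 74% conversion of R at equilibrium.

Let X = conversion of R (basis 1 mol R); extent of reaction ξ = X.
At extent ξ: n_R = 1 − X; n_S = X; n_U = X.
Total moles n_T = 1 + X.
Kp = p_S p_U / (p_R) with p_i = (n_i/n_T)·P.
At X = 0.74: the mole-fraction product g(X) = Π y_i^ν_i = 1.21. Since Kp = g(X)·P^{1}, P = (Kp/g)^(1/1) = (243/1.21)^(1/1) = 201 kPa.

P = 201 kPa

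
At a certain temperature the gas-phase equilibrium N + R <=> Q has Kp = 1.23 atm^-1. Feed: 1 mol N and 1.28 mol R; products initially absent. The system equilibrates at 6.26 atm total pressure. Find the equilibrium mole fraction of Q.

Take 1 mol N as basis and let X be its fractional conversion, so ξ = X.
Species balance: n_N = 1 − X; n_R = 1.28 − X; n_Q = X.
Total moles n_T = 2.28 − X.
y_i = n_i/n_T, p_i = y_i·P. Kp = p_Q / (p_N p_R).
Setting this equal to 1.23 atm^-1 and taking the physical root (0 < X < 1) gives X = 0.732.
Then n_Q = 0.732, n_T = 1.55, so y_Q = 0.473.

y_Q = 0.473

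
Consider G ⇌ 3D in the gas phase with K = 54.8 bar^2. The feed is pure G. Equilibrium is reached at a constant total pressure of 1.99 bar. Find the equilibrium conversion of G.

Let X = conversion of G (basis 1 mol G); extent of reaction ξ = X.
Moles: n_G = 1 − X; n_D = 3X.
Summing: n_T = 1 + 2X.
Mole fractions y_i = n_i/n_T; K = p_D^3 / (p_G) with p_i = y_i·P.
This yields a degree-3 equation in X; solving on (0,1), X = 0.839.

X = 0.839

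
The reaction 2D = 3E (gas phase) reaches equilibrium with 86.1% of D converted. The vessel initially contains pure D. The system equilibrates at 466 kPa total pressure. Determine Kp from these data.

Let X = conversion of D (basis 1 mol D); extent of reaction ξ = 0.5X.
Mole table: n_D = 1 − X; n_E = 1.5X.
Total moles n_T = 1 + 0.5X.
At X = 0.861: n_D = 0.139, n_E = 1.29, n_T = 1.43.
p_i = (n_i/n_T)·P. Kp = p_E^3 / (p_D^2) = 3.63e+04 kPa.

Kp = 3.63e+04 kPa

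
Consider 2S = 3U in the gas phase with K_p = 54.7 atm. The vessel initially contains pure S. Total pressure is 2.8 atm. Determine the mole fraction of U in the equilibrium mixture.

y_U = 0.829

Let X = conversion of S (basis 1 mol S); extent of reaction ξ = 0.5X.
Species balance: n_S = 1 − X; n_U = 1.5X.
n_T = Σnᵢ = 1 + 0.5X.
Mole fractions y_i = n_i/n_T; K_p = p_U^3 / (p_S^2) with p_i = y_i·P.
Setting this equal to 54.7 atm and taking the physical root (0 < X < 1) gives X = 0.764.
Then n_U = 1.15, n_T = 1.38, so y_U = 0.829.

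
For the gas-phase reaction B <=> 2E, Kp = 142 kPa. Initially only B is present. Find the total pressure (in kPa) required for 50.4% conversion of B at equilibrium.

P = 104 kPa

Let X = conversion of B (basis 1 mol B); extent of reaction ξ = X.
At extent ξ: n_B = 1 − X; n_E = 2X.
Total moles n_T = 1 + X.
Kp = p_E^2 / (p_B) with p_i = (n_i/n_T)·P.
At X = 0.504: the mole-fraction product g(X) = Π y_i^ν_i = 1.362. Since Kp = g(X)·P^{1}, P = (Kp/g)^(1/1) = (142/1.362)^(1/1) = 104 kPa.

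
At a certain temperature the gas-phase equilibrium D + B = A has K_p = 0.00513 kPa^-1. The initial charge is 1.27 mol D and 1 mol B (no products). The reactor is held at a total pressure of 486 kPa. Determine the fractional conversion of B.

Let X = conversion of B (basis 1 mol B); extent of reaction ξ = X.
Mole table: n_D = 1.27 − X; n_B = 1 − X; n_A = X.
n_T = Σnᵢ = 2.27 − X.
Mole fractions y_i = n_i/n_T; K_p = p_A / (p_D p_B) with p_i = y_i·P.
Setting this equal to 0.00513 kPa^-1 and taking the physical root (0 < X < 1) gives X = 0.517.

X = 0.517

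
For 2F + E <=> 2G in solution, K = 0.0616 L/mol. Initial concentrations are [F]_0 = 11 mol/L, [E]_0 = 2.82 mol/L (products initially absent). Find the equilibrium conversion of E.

X = 0.458

Let X = conversion of E; extent ξ = 2.82·X mol/L.
Concentrations: [F] = 11 − 5.64X; [E] = 2.82 − 2.82X; [G] = 5.64X.
K = [G]^2 / ([F]^2 [E]).
This equals 0.0616 at X = 0.458 (the root in 0 < X < 1).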